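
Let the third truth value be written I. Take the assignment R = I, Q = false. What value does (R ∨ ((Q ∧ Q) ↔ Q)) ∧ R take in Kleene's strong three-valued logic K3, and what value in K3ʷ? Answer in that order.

In Kleene's strong three-valued logic K3: Q ∧ Q = false ∧ false = false
(Q ∧ Q) ↔ Q = false ↔ false = true
R ∨ ((Q ∧ Q) ↔ Q) = I ∨ true = true
(R ∨ ((Q ∧ Q) ↔ Q)) ∧ R = true ∧ I = I
In K3ʷ: Q ∧ Q = false ∧ false = false
(Q ∧ Q) ↔ Q = false ↔ false = true
R ∨ ((Q ∧ Q) ↔ Q) = I ∨ true = I
(R ∨ ((Q ∧ Q) ↔ Q)) ∧ R = I ∧ I = I

I; I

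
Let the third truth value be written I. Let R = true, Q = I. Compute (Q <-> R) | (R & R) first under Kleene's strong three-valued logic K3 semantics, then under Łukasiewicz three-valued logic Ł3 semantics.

true; true

In Kleene's strong three-valued logic K3: Q <-> R = I <-> true = I
R & R = true & true = true
(Q <-> R) | (R & R) = I | true = true
In Łukasiewicz three-valued logic Ł3: Q <-> R = I <-> true = I  [1 − |½−1|]
R & R = true & true = true
(Q <-> R) | (R & R) = I | true = true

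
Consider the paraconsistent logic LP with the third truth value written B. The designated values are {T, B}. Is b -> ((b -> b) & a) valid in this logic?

No

Countermodel: b=T, a=F gives F, which is not designated.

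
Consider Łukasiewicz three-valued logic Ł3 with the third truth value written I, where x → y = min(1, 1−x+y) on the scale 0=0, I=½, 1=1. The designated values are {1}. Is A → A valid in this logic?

Yes

Every assignment of A over {1, I, 0} gives a value in {1}.
In particular, with A=I: A → A = 1.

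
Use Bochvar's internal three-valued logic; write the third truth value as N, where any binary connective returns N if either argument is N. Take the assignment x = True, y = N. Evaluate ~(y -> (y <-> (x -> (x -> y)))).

x -> y = True -> N = N  [any arg is the third value ⇒ result is the third value]
x -> (x -> y) = True -> N = N
y <-> (x -> (x -> y)) = N <-> N = N
y -> (y <-> (x -> (x -> y))) = N -> N = N
~(y -> (y <-> (x -> (x -> y)))) = ~N = N

N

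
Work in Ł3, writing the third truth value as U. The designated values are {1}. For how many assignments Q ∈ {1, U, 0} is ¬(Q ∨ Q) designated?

1

Q=1: 0 ·
Q=U: U ·
Q=0: 1 ✓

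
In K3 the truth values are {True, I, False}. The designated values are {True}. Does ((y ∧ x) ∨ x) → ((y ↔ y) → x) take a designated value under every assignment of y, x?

No

Countermodel: y=True, x=I gives I, which is not designated.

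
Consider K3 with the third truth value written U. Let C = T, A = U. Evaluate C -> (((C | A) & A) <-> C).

U

C | A = T | U = T
(C | A) & A = T & U = U
((C | A) & A) <-> C = U <-> T = U
C -> (((C | A) & A) <-> C) = T -> U = U  [~T | U]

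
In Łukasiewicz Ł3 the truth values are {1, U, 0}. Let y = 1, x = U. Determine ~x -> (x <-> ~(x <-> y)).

1

~x = ~U = U
x <-> y = U <-> 1 = U  [1 − |½−1|]
~(x <-> y) = ~U = U
x <-> ~(x <-> y) = U <-> U = 1
~x -> (x <-> ~(x <-> y)) = U -> 1 = 1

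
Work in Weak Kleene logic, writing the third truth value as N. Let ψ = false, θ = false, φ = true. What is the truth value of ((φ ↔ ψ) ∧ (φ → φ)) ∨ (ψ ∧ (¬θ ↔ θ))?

φ ↔ ψ = true ↔ false = false
φ → φ = true → true = true
(φ ↔ ψ) ∧ (φ → φ) = false ∧ true = false
¬θ = ¬false = true
¬θ ↔ θ = true ↔ false = false
ψ ∧ (¬θ ↔ θ) = false ∧ false = false
((φ ↔ ψ) ∧ (φ → φ)) ∨ (ψ ∧ (¬θ ↔ θ)) = false ∨ false = false

false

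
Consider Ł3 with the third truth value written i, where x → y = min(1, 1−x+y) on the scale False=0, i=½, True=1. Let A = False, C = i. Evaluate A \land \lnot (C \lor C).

False

C \lor C = i \lor i = i
\lnot (C \lor C) = \lnot i = i
A \land \lnot (C \lor C) = False \land i = False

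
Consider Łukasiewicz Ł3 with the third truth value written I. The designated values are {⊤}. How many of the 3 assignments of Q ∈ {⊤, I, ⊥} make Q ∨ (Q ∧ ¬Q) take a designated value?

Q=⊤: ⊤ ✓
Q=I: I ·
Q=⊥: ⊥ ·

1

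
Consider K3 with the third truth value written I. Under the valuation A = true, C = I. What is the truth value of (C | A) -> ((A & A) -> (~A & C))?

false

C | A = I | true = true
A & A = true & true = true
~A = ~true = false
~A & C = false & I = false
(A & A) -> (~A & C) = true -> false = false
(C | A) -> ((A & A) -> (~A & C)) = true -> false = false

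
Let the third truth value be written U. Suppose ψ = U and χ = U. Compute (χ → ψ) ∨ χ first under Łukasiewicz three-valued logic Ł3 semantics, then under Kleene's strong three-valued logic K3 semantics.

In Łukasiewicz three-valued logic Ł3: χ → ψ = U → U = ⊤  [min(1, 1−½+½)]
(χ → ψ) ∨ χ = ⊤ ∨ U = ⊤
In Kleene's strong three-valued logic K3: χ → ψ = U → U = U  [¬U ∨ U]
(χ → ψ) ∨ χ = U ∨ U = U
They differ because Łukasiewicz three-valued logic Ł3 and Kleene's strong three-valued logic K3 treat U differently under implication.

⊤; U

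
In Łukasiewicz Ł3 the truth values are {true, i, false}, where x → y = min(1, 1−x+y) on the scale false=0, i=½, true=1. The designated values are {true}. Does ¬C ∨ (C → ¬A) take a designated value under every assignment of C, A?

No

Countermodel: C=true, A=true gives false, which is not designated.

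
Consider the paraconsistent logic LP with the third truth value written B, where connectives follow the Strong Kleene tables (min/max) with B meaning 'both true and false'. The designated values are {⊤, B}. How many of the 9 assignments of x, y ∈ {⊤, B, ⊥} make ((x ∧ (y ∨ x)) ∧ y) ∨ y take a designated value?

6

Of the 9 assignments, 6 give a value in {⊤, B}.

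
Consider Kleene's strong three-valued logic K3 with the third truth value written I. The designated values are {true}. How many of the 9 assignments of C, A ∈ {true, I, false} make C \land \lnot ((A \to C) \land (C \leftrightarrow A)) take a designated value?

Designated under: (C=true, A=false).

1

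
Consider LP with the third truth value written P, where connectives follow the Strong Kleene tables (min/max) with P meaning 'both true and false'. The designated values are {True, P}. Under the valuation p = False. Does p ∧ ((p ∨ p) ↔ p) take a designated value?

No

p ∨ p = False ∨ False = False
(p ∨ p) ↔ p = False ↔ False = True
p ∧ ((p ∨ p) ↔ p) = False ∧ True = False
False ∉ {True, P}.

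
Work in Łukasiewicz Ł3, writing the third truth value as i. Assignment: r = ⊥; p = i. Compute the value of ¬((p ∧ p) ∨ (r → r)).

p ∧ p = i ∧ i = i
r → r = ⊥ → ⊥ = ⊤
(p ∧ p) ∨ (r → r) = i ∨ ⊤ = ⊤
¬((p ∧ p) ∨ (r → r)) = ¬⊤ = ⊥

⊥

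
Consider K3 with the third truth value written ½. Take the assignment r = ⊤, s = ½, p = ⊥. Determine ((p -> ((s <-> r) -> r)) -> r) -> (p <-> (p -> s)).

s <-> r = ½ <-> ⊤ = ½
(s <-> r) -> r = ½ -> ⊤ = ⊤  [~½ | ⊤]
p -> ((s <-> r) -> r) = ⊥ -> ⊤ = ⊤
(p -> ((s <-> r) -> r)) -> r = ⊤ -> ⊤ = ⊤
p -> s = ⊥ -> ½ = ⊤
p <-> (p -> s) = ⊥ <-> ⊤ = ⊥
((p -> ((s <-> r) -> r)) -> r) -> (p <-> (p -> s)) = ⊤ -> ⊥ = ⊥

⊥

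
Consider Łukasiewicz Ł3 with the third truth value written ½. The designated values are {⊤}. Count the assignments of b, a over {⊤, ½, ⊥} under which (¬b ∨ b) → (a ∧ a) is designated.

4

Designated under: (b=⊤, a=⊤); (b=½, a=⊤); (b=½, a=½); (b=⊥, a=⊤).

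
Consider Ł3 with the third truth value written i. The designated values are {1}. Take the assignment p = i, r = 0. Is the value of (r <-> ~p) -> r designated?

No

~p = ~i = i
r <-> ~p = 0 <-> i = i  [1 − |0−½|]
(r <-> ~p) -> r = i -> 0 = i
i ∉ {1}.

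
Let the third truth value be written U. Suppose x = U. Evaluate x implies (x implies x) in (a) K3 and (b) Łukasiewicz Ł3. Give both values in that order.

U; T

In K3: x implies x = U implies U = U  [not U or U]
x implies (x implies x) = U implies U = U
In Łukasiewicz Ł3: x implies x = U implies U = T  [min(1, 1−½+½)]
x implies (x implies x) = U implies T = T
They differ because K3 and Łukasiewicz Ł3 treat U differently under implication.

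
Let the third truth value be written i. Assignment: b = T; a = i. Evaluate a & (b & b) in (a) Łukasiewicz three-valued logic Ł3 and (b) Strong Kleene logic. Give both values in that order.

In Łukasiewicz three-valued logic Ł3: b & b = T & T = T
a & (b & b) = i & T = i
In Strong Kleene logic: b & b = T & T = T
a & (b & b) = i & T = i

i; i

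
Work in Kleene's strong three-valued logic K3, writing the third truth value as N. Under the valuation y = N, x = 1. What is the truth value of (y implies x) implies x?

1

y implies x = N implies 1 = 1  [not N or 1]
(y implies x) implies x = 1 implies 1 = 1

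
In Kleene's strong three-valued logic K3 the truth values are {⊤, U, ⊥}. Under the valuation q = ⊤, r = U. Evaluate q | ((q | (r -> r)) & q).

r -> r = U -> U = U
q | (r -> r) = ⊤ | U = ⊤
(q | (r -> r)) & q = ⊤ & ⊤ = ⊤
q | ((q | (r -> r)) & q) = ⊤ | ⊤ = ⊤

⊤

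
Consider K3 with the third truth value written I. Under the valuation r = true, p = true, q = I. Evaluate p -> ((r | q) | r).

r | q = true | I = true
(r | q) | r = true | true = true
p -> ((r | q) | r) = true -> true = true

true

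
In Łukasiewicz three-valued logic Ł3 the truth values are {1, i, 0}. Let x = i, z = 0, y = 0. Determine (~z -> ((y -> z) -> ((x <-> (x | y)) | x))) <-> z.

~z = ~0 = 1
y -> z = 0 -> 0 = 1
x | y = i | 0 = i
x <-> (x | y) = i <-> i = 1  [1 − |½−½|]
(x <-> (x | y)) | x = 1 | i = 1
(y -> z) -> ((x <-> (x | y)) | x) = 1 -> 1 = 1
~z -> ((y -> z) -> ((x <-> (x | y)) | x)) = 1 -> 1 = 1
(~z -> ((y -> z) -> ((x <-> (x | y)) | x))) <-> z = 1 <-> 0 = 0

0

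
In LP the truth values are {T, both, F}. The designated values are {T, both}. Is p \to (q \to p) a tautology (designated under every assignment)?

Every assignment of p, q over {T, both, F} gives a value in {T, both}.
In particular, with p=both, q=both: p \to (q \to p) = both.

Yes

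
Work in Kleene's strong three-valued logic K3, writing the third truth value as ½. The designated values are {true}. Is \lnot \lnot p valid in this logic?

Countermodel: p=½ gives ½, which is not designated.

No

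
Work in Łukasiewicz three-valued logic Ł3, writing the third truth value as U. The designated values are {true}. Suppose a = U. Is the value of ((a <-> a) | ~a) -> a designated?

No

a <-> a = U <-> U = true  [1 − |½−½|]
~a = ~U = U
(a <-> a) | ~a = true | U = true
((a <-> a) | ~a) -> a = true -> U = U
U ∉ {true}.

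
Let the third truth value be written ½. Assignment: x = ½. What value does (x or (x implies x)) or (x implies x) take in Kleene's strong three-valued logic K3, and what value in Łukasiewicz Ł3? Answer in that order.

In Kleene's strong three-valued logic K3: x implies x = ½ implies ½ = ½  [not ½ or ½]
x or (x implies x) = ½ or ½ = ½
x implies x = ½ implies ½ = ½
(x or (x implies x)) or (x implies x) = ½ or ½ = ½
In Łukasiewicz Ł3: x implies x = ½ implies ½ = T  [min(1, 1−½+½)]
x or (x implies x) = ½ or T = T
x implies x = ½ implies ½ = T
(x or (x implies x)) or (x implies x) = T or T = T
They differ because Kleene's strong three-valued logic K3 and Łukasiewicz Ł3 treat ½ differently under implication.

½; T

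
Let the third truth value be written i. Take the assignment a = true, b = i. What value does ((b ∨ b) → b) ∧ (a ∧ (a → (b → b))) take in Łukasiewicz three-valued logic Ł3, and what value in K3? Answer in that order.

In Łukasiewicz three-valued logic Ł3: b ∨ b = i ∨ i = i
(b ∨ b) → b = i → i = true  [min(1, 1−½+½)]
b → b = i → i = true
a → (b → b) = true → true = true
a ∧ (a → (b → b)) = true ∧ true = true
((b ∨ b) → b) ∧ (a ∧ (a → (b → b))) = true ∧ true = true
In K3: b ∨ b = i ∨ i = i
(b ∨ b) → b = i → i = i  [¬i ∨ i]
b → b = i → i = i
a → (b → b) = true → i = i
a ∧ (a → (b → b)) = true ∧ i = i
((b ∨ b) → b) ∧ (a ∧ (a → (b → b))) = i ∧ i = i
They differ because Łukasiewicz three-valued logic Ł3 and K3 treat i differently under implication.

true; i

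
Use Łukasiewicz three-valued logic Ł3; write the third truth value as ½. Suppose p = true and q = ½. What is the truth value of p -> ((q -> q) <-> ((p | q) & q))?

q -> q = ½ -> ½ = true  [min(1, 1−½+½)]
p | q = true | ½ = true
(p | q) & q = true & ½ = ½
(q -> q) <-> ((p | q) & q) = true <-> ½ = ½
p -> ((q -> q) <-> ((p | q) & q)) = true -> ½ = ½

½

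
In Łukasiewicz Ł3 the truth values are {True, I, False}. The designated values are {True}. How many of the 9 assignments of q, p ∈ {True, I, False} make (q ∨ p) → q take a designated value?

Of the 9 assignments, 6 give a value in {True}.

6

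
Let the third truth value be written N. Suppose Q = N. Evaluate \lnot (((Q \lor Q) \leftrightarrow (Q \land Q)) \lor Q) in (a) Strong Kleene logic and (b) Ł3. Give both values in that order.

N; ⊥

In Strong Kleene logic: Q \lor Q = N \lor N = N
Q \land Q = N \land N = N
(Q \lor Q) \leftrightarrow (Q \land Q) = N \leftrightarrow N = N
((Q \lor Q) \leftrightarrow (Q \land Q)) \lor Q = N \lor N = N
\lnot (((Q \lor Q) \leftrightarrow (Q \land Q)) \lor Q) = \lnot N = N
In Ł3: Q \lor Q = N \lor N = N
Q \land Q = N \land N = N
(Q \lor Q) \leftrightarrow (Q \land Q) = N \leftrightarrow N = ⊤  [1 − |½−½|]
((Q \lor Q) \leftrightarrow (Q \land Q)) \lor Q = ⊤ \lor N = ⊤
\lnot (((Q \lor Q) \leftrightarrow (Q \land Q)) \lor Q) = \lnot ⊤ = ⊥
They differ because Strong Kleene logic and Ł3 treat N differently under implication.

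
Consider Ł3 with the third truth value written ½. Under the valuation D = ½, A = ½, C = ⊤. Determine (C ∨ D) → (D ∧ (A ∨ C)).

½

C ∨ D = ⊤ ∨ ½ = ⊤
A ∨ C = ½ ∨ ⊤ = ⊤
D ∧ (A ∨ C) = ½ ∧ ⊤ = ½
(C ∨ D) → (D ∧ (A ∨ C)) = ⊤ → ½ = ½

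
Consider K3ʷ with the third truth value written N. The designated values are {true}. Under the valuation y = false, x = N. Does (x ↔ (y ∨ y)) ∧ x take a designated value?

y ∨ y = false ∨ false = false
x ↔ (y ∨ y) = N ↔ false = N
(x ↔ (y ∨ y)) ∧ x = N ∧ N = N
N ∉ {true}.

No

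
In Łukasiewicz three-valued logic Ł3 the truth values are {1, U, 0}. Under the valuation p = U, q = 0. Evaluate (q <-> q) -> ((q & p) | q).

0

q <-> q = 0 <-> 0 = 1
q & p = 0 & U = 0
(q & p) | q = 0 | 0 = 0
(q <-> q) -> ((q & p) | q) = 1 -> 0 = 0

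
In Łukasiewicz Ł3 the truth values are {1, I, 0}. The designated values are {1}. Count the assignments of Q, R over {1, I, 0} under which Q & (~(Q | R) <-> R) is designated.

Designated under: (Q=1, R=0).

1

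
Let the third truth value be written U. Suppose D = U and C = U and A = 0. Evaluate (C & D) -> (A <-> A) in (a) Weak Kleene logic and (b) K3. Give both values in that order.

U; 1

In Weak Kleene logic: C & D = U & U = U
A <-> A = 0 <-> 0 = 1
(C & D) -> (A <-> A) = U -> 1 = U
In K3: C & D = U & U = U
A <-> A = 0 <-> 0 = 1
(C & D) -> (A <-> A) = U -> 1 = 1
They differ because Weak Kleene logic and K3 treat U differently under the binary connectives.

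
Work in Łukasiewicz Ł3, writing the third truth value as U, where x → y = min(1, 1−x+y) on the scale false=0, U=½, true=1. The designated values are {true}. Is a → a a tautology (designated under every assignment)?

Every assignment of a over {true, U, false} gives a value in {true}.
In particular, with a=U: a → a = true.

Yes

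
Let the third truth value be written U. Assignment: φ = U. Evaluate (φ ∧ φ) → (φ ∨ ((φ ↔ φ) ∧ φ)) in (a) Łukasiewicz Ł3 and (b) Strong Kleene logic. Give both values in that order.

⊤; U

In Łukasiewicz Ł3: φ ∧ φ = U ∧ U = U
φ ↔ φ = U ↔ U = ⊤  [1 − |½−½|]
(φ ↔ φ) ∧ φ = ⊤ ∧ U = U
φ ∨ ((φ ↔ φ) ∧ φ) = U ∨ U = U
(φ ∧ φ) → (φ ∨ ((φ ↔ φ) ∧ φ)) = U → U = ⊤
In Strong Kleene logic: φ ∧ φ = U ∧ U = U
φ ↔ φ = U ↔ U = U
(φ ↔ φ) ∧ φ = U ∧ U = U
φ ∨ ((φ ↔ φ) ∧ φ) = U ∨ U = U
(φ ∧ φ) → (φ ∨ ((φ ↔ φ) ∧ φ)) = U → U = U  [¬U ∨ U]
They differ because Łukasiewicz Ł3 and Strong Kleene logic treat U differently under implication.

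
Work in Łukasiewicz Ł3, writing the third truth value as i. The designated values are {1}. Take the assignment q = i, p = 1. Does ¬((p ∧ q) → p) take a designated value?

No

p ∧ q = 1 ∧ i = i
(p ∧ q) → p = i → 1 = 1  [min(1, 1−½+1)]
¬((p ∧ q) → p) = ¬1 = 0
0 ∉ {1}.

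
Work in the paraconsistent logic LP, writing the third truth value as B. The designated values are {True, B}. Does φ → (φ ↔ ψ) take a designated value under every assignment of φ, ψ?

No

Countermodel: φ=True, ψ=False gives False, which is not designated.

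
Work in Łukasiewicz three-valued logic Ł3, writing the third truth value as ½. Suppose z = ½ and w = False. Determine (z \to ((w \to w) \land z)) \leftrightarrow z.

w \to w = False \to False = True
(w \to w) \land z = True \land ½ = ½
z \to ((w \to w) \land z) = ½ \to ½ = True  [min(1, 1−½+½)]
(z \to ((w \to w) \land z)) \leftrightarrow z = True \leftrightarrow ½ = ½

½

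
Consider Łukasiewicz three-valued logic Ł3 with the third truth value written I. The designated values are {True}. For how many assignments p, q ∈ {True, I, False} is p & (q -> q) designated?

3

Designated under: (p=True, q=True); (p=True, q=I); (p=True, q=False).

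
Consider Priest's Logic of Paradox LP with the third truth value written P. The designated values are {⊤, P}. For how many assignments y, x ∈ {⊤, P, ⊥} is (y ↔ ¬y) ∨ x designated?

Of the 9 assignments, 7 give a value in {⊤, P}.

7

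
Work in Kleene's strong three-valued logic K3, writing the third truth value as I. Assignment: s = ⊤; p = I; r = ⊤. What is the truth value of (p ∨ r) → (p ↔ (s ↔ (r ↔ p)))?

I

p ∨ r = I ∨ ⊤ = ⊤
r ↔ p = ⊤ ↔ I = I
s ↔ (r ↔ p) = ⊤ ↔ I = I
p ↔ (s ↔ (r ↔ p)) = I ↔ I = I
(p ∨ r) → (p ↔ (s ↔ (r ↔ p))) = ⊤ → I = I  [¬⊤ ∨ I]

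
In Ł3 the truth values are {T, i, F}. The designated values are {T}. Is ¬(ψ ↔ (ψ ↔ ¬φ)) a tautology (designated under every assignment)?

Countermodel: ψ=T, φ=i gives i, which is not designated.

No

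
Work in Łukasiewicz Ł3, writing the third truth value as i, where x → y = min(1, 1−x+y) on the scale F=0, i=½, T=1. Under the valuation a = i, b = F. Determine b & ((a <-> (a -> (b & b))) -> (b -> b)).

F

b & b = F & F = F
a -> (b & b) = i -> F = i  [min(1, 1−½+0)]
a <-> (a -> (b & b)) = i <-> i = T
b -> b = F -> F = T
(a <-> (a -> (b & b))) -> (b -> b) = T -> T = T
b & ((a <-> (a -> (b & b))) -> (b -> b)) = F & T = F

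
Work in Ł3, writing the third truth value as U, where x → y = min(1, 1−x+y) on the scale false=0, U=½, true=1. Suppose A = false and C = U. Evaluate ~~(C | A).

U

C | A = U | false = U
~(C | A) = ~U = U
~~(C | A) = ~U = U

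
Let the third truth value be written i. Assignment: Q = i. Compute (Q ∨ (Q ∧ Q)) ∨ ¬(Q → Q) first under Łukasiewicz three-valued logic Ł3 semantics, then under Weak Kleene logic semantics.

In Łukasiewicz three-valued logic Ł3: Q ∧ Q = i ∧ i = i
Q ∨ (Q ∧ Q) = i ∨ i = i
Q → Q = i → i = True  [min(1, 1−½+½)]
¬(Q → Q) = ¬True = False
(Q ∨ (Q ∧ Q)) ∨ ¬(Q → Q) = i ∨ False = i
In Weak Kleene logic: Q ∧ Q = i ∧ i = i
Q ∨ (Q ∧ Q) = i ∨ i = i
Q → Q = i → i = i  [any arg is the third value ⇒ result is the third value]
¬(Q → Q) = ¬i = i
(Q ∨ (Q ∧ Q)) ∨ ¬(Q → Q) = i ∨ i = i

i; i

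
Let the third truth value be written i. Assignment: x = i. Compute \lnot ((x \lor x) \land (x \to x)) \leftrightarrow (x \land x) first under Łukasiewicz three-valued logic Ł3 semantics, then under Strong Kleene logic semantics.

In Łukasiewicz three-valued logic Ł3: x \lor x = i \lor i = i
x \to x = i \to i = True
(x \lor x) \land (x \to x) = i \land True = i
\lnot ((x \lor x) \land (x \to x)) = \lnot i = i
x \land x = i \land i = i
\lnot ((x \lor x) \land (x \to x)) \leftrightarrow (x \land x) = i \leftrightarrow i = True
In Strong Kleene logic: x \lor x = i \lor i = i
x \to x = i \to i = i
(x \lor x) \land (x \to x) = i \land i = i
\lnot ((x \lor x) \land (x \to x)) = \lnot i = i
x \land x = i \land i = i
\lnot ((x \lor x) \land (x \to x)) \leftrightarrow (x \land x) = i \leftrightarrow i = i
They differ because Łukasiewicz three-valued logic Ł3 and Strong Kleene logic treat i differently under implication.

True; i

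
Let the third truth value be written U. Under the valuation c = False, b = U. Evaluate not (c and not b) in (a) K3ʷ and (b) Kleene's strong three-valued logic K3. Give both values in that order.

In K3ʷ: not b = not U = U
c and not b = False and U = U
not (c and not b) = not U = U
In Kleene's strong three-valued logic K3: not b = not U = U
c and not b = False and U = False
not (c and not b) = not False = True
They differ because K3ʷ and Kleene's strong three-valued logic K3 treat U differently under the binary connectives.

U; True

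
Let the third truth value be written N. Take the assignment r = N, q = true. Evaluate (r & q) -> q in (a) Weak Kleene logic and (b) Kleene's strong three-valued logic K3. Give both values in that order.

N; true

In Weak Kleene logic: r & q = N & true = N
(r & q) -> q = N -> true = N  [any arg is the third value ⇒ result is the third value]
In Kleene's strong three-valued logic K3: r & q = N & true = N
(r & q) -> q = N -> true = true  [~N | true]
They differ because Weak Kleene logic and Kleene's strong three-valued logic K3 treat N differently under the binary connectives.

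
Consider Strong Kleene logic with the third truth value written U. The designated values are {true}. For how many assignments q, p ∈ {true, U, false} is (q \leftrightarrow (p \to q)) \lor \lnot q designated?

6

Of the 9 assignments, 6 give a value in {true}.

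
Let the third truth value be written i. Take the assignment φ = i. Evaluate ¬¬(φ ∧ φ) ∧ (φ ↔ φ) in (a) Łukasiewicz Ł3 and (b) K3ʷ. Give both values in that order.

In Łukasiewicz Ł3: φ ∧ φ = i ∧ i = i
¬(φ ∧ φ) = ¬i = i
¬¬(φ ∧ φ) = ¬i = i
φ ↔ φ = i ↔ i = ⊤  [1 − |½−½|]
¬¬(φ ∧ φ) ∧ (φ ↔ φ) = i ∧ ⊤ = i
In K3ʷ: φ ∧ φ = i ∧ i = i
¬(φ ∧ φ) = ¬i = i
¬¬(φ ∧ φ) = ¬i = i
φ ↔ φ = i ↔ i = i
¬¬(φ ∧ φ) ∧ (φ ↔ φ) = i ∧ i = i

i; i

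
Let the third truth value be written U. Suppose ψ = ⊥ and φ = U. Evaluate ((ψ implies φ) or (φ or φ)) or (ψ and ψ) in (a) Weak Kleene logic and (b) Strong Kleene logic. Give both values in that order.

In Weak Kleene logic: ψ implies φ = ⊥ implies U = U
φ or φ = U or U = U
(ψ implies φ) or (φ or φ) = U or U = U
ψ and ψ = ⊥ and ⊥ = ⊥
((ψ implies φ) or (φ or φ)) or (ψ and ψ) = U or ⊥ = U
In Strong Kleene logic: ψ implies φ = ⊥ implies U = ⊤  [not ⊥ or U]
φ or φ = U or U = U
(ψ implies φ) or (φ or φ) = ⊤ or U = ⊤
ψ and ψ = ⊥ and ⊥ = ⊥
((ψ implies φ) or (φ or φ)) or (ψ and ψ) = ⊤ or ⊥ = ⊤
They differ because Weak Kleene logic and Strong Kleene logic treat U differently under the binary connectives.

U; ⊤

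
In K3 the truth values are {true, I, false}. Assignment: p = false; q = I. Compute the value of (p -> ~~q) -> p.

false

~q = ~I = I
~~q = ~I = I
p -> ~~q = false -> I = true
(p -> ~~q) -> p = true -> false = false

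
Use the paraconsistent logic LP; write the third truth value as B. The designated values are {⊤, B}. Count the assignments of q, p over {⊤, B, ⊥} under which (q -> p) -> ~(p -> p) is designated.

Of the 9 assignments, 5 give a value in {⊤, B}.

5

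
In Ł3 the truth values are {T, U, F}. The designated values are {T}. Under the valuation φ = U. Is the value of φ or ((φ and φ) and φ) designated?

φ and φ = U and U = U
(φ and φ) and φ = U and U = U
φ or ((φ and φ) and φ) = U or U = U
U ∉ {T}.

No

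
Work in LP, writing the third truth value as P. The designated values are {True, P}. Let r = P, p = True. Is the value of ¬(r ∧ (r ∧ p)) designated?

Yes

r ∧ p = P ∧ True = P
r ∧ (r ∧ p) = P ∧ P = P
¬(r ∧ (r ∧ p)) = ¬P = P
P ∈ {True, P}.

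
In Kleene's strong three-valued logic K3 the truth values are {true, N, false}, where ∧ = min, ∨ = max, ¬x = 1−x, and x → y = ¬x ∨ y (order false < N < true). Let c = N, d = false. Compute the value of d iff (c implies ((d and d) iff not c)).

N

d and d = false and false = false
not c = not N = N
(d and d) iff not c = false iff N = N
c implies ((d and d) iff not c) = N implies N = N  [not N or N]
d iff (c implies ((d and d) iff not c)) = false iff N = N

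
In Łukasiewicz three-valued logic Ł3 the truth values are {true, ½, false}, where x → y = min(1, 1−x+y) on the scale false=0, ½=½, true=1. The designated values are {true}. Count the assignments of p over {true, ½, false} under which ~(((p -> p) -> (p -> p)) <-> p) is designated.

1

p=true: false ·
p=½: ½ ·
p=false: true ✓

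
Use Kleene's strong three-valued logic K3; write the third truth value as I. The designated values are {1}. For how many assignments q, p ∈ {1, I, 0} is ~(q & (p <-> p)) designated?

3

Designated under: (q=0, p=1); (q=0, p=I); (q=0, p=0).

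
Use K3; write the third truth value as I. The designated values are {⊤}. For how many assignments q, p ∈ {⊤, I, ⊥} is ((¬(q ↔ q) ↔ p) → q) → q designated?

Designated under: (q=⊤, p=⊤); (q=⊤, p=I); (q=⊤, p=⊥); (q=⊥, p=⊥).

4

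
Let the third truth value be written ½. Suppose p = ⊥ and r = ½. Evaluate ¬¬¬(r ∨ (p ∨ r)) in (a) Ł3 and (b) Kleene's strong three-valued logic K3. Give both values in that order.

In Ł3: p ∨ r = ⊥ ∨ ½ = ½
r ∨ (p ∨ r) = ½ ∨ ½ = ½
¬(r ∨ (p ∨ r)) = ¬½ = ½
¬¬(r ∨ (p ∨ r)) = ¬½ = ½
¬¬¬(r ∨ (p ∨ r)) = ¬½ = ½
In Kleene's strong three-valued logic K3: p ∨ r = ⊥ ∨ ½ = ½
r ∨ (p ∨ r) = ½ ∨ ½ = ½
¬(r ∨ (p ∨ r)) = ¬½ = ½
¬¬(r ∨ (p ∨ r)) = ¬½ = ½
¬¬¬(r ∨ (p ∨ r)) = ¬½ = ½

½; ½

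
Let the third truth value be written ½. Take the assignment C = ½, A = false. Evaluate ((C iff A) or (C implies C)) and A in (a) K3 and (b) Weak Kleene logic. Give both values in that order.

In K3: C iff A = ½ iff false = ½
C implies C = ½ implies ½ = ½  [not ½ or ½]
(C iff A) or (C implies C) = ½ or ½ = ½
((C iff A) or (C implies C)) and A = ½ and false = false
In Weak Kleene logic: C iff A = ½ iff false = ½
C implies C = ½ implies ½ = ½  [any arg is the third value ⇒ result is the third value]
(C iff A) or (C implies C) = ½ or ½ = ½
((C iff A) or (C implies C)) and A = ½ and false = ½
They differ because K3 and Weak Kleene logic treat ½ differently under the binary connectives.

false; ½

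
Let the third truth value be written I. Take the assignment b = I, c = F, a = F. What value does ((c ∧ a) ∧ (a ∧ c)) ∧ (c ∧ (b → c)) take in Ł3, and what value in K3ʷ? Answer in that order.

In Ł3: c ∧ a = F ∧ F = F
a ∧ c = F ∧ F = F
(c ∧ a) ∧ (a ∧ c) = F ∧ F = F
b → c = I → F = I  [min(1, 1−½+0)]
c ∧ (b → c) = F ∧ I = F
((c ∧ a) ∧ (a ∧ c)) ∧ (c ∧ (b → c)) = F ∧ F = F
In K3ʷ: c ∧ a = F ∧ F = F
a ∧ c = F ∧ F = F
(c ∧ a) ∧ (a ∧ c) = F ∧ F = F
b → c = I → F = I
c ∧ (b → c) = F ∧ I = I
((c ∧ a) ∧ (a ∧ c)) ∧ (c ∧ (b → c)) = F ∧ I = I
They differ because Ł3 and K3ʷ treat I differently under the binary connectives.

F; I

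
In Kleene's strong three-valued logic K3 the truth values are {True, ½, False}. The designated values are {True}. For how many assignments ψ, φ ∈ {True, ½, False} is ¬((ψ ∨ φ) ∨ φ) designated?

Designated under: (ψ=False, φ=False).

1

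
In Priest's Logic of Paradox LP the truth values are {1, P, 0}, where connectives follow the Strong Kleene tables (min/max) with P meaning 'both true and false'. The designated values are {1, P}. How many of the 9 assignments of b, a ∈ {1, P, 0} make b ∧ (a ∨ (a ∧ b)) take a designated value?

Designated under: (b=1, a=1); (b=1, a=P); (b=P, a=1); (b=P, a=P).

4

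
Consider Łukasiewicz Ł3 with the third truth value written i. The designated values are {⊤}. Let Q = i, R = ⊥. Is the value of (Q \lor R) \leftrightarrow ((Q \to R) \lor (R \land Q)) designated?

Yes

Q \lor R = i \lor ⊥ = i
Q \to R = i \to ⊥ = i  [min(1, 1−½+0)]
R \land Q = ⊥ \land i = ⊥
(Q \to R) \lor (R \land Q) = i \lor ⊥ = i
(Q \lor R) \leftrightarrow ((Q \to R) \lor (R \land Q)) = i \leftrightarrow i = ⊤
⊤ ∈ {⊤}.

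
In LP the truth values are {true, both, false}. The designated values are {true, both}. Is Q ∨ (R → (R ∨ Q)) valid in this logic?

Yes

Every assignment of Q, R over {true, both, false} gives a value in {true, both}.
In particular, with Q=both, R=both: Q ∨ (R → (R ∨ Q)) = both.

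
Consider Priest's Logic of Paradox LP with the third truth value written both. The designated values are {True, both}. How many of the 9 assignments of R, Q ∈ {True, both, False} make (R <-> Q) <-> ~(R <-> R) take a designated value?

Of the 9 assignments, 7 give a value in {True, both}.

7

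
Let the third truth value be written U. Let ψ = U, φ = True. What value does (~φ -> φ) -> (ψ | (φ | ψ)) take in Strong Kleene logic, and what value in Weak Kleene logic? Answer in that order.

In Strong Kleene logic: ~φ = ~True = False
~φ -> φ = False -> True = True
φ | ψ = True | U = True
ψ | (φ | ψ) = U | True = True
(~φ -> φ) -> (ψ | (φ | ψ)) = True -> True = True
In Weak Kleene logic: ~φ = ~True = False
~φ -> φ = False -> True = True
φ | ψ = True | U = U
ψ | (φ | ψ) = U | U = U
(~φ -> φ) -> (ψ | (φ | ψ)) = True -> U = U  [any arg is the third value ⇒ result is the third value]
They differ because Strong Kleene logic and Weak Kleene logic treat U differently under the binary connectives.

True; U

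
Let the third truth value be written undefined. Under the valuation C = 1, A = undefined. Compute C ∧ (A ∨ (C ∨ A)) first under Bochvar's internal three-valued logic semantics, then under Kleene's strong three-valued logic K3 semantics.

undefined; 1

In Bochvar's internal three-valued logic: C ∨ A = 1 ∨ undefined = undefined
A ∨ (C ∨ A) = undefined ∨ undefined = undefined
C ∧ (A ∨ (C ∨ A)) = 1 ∧ undefined = undefined
In Kleene's strong three-valued logic K3: C ∨ A = 1 ∨ undefined = 1
A ∨ (C ∨ A) = undefined ∨ 1 = 1
C ∧ (A ∨ (C ∨ A)) = 1 ∧ 1 = 1
They differ because Bochvar's internal three-valued logic and Kleene's strong three-valued logic K3 treat undefined differently under the binary connectives.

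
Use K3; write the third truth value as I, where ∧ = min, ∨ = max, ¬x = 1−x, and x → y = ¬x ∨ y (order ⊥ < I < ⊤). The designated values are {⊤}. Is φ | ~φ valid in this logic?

Countermodel: φ=I gives I, which is not designated.

No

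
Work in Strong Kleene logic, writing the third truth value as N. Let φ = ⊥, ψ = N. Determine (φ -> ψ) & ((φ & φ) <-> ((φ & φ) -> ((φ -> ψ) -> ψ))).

⊥

φ -> ψ = ⊥ -> N = ⊤  [~⊥ | N]
φ & φ = ⊥ & ⊥ = ⊥
φ & φ = ⊥ & ⊥ = ⊥
φ -> ψ = ⊥ -> N = ⊤
(φ -> ψ) -> ψ = ⊤ -> N = N
(φ & φ) -> ((φ -> ψ) -> ψ) = ⊥ -> N = ⊤
(φ & φ) <-> ((φ & φ) -> ((φ -> ψ) -> ψ)) = ⊥ <-> ⊤ = ⊥
(φ -> ψ) & ((φ & φ) <-> ((φ & φ) -> ((φ -> ψ) -> ψ))) = ⊤ & ⊥ = ⊥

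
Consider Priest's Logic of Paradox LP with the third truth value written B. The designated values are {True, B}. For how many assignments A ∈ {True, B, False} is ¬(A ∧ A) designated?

2

A=True: False ·
A=B: B ✓
A=False: True ✓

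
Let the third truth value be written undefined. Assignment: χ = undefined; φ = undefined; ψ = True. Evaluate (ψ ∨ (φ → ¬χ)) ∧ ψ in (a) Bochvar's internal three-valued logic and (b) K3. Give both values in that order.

In Bochvar's internal three-valued logic: ¬χ = ¬undefined = undefined
φ → ¬χ = undefined → undefined = undefined
ψ ∨ (φ → ¬χ) = True ∨ undefined = undefined
(ψ ∨ (φ → ¬χ)) ∧ ψ = undefined ∧ True = undefined
In K3: ¬χ = ¬undefined = undefined
φ → ¬χ = undefined → undefined = undefined  [¬undefined ∨ undefined]
ψ ∨ (φ → ¬χ) = True ∨ undefined = True
(ψ ∨ (φ → ¬χ)) ∧ ψ = True ∧ True = True
They differ because Bochvar's internal three-valued logic and K3 treat undefined differently under the binary connectives.

undefined; True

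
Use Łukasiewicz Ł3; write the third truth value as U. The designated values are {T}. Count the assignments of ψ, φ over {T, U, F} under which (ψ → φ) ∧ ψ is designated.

Designated under: (ψ=T, φ=T).

1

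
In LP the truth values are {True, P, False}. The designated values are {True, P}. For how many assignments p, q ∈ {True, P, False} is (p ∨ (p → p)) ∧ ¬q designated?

6

Of the 9 assignments, 6 give a value in {True, P}.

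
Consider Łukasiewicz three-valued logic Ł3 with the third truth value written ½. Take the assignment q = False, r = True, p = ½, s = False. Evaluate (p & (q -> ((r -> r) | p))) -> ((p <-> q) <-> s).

r -> r = True -> True = True
(r -> r) | p = True | ½ = True
q -> ((r -> r) | p) = False -> True = True
p & (q -> ((r -> r) | p)) = ½ & True = ½
p <-> q = ½ <-> False = ½  [1 − |½−0|]
(p <-> q) <-> s = ½ <-> False = ½
(p & (q -> ((r -> r) | p))) -> ((p <-> q) <-> s) = ½ -> ½ = True

True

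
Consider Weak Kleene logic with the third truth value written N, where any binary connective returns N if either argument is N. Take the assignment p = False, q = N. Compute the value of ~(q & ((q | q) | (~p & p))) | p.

N

q | q = N | N = N
~p = ~False = True
~p & p = True & False = False
(q | q) | (~p & p) = N | False = N
q & ((q | q) | (~p & p)) = N & N = N
~(q & ((q | q) | (~p & p))) = ~N = N
~(q & ((q | q) | (~p & p))) | p = N | False = N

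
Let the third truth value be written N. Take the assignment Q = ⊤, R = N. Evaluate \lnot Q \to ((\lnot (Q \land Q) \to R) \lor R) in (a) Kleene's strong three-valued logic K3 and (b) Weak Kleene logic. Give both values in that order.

In Kleene's strong three-valued logic K3: \lnot Q = \lnot ⊤ = ⊥
Q \land Q = ⊤ \land ⊤ = ⊤
\lnot (Q \land Q) = \lnot ⊤ = ⊥
\lnot (Q \land Q) \to R = ⊥ \to N = ⊤  [\lnot ⊥ \lor N]
(\lnot (Q \land Q) \to R) \lor R = ⊤ \lor N = ⊤
\lnot Q \to ((\lnot (Q \land Q) \to R) \lor R) = ⊥ \to ⊤ = ⊤
In Weak Kleene logic: \lnot Q = \lnot ⊤ = ⊥
Q \land Q = ⊤ \land ⊤ = ⊤
\lnot (Q \land Q) = \lnot ⊤ = ⊥
\lnot (Q \land Q) \to R = ⊥ \to N = N
(\lnot (Q \land Q) \to R) \lor R = N \lor N = N
\lnot Q \to ((\lnot (Q \land Q) \to R) \lor R) = ⊥ \to N = N
They differ because Kleene's strong three-valued logic K3 and Weak Kleene logic treat N differently under the binary connectives.

⊤; N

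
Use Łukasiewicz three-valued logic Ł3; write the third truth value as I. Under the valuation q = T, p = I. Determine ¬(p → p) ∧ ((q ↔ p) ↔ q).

p → p = I → I = T
¬(p → p) = ¬T = F
q ↔ p = T ↔ I = I
(q ↔ p) ↔ q = I ↔ T = I
¬(p → p) ∧ ((q ↔ p) ↔ q) = F ∧ I = F

F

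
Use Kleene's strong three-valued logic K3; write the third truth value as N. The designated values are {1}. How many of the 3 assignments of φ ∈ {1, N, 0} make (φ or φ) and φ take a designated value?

φ=1: 1 ✓
φ=N: N ·
φ=0: 0 ·

1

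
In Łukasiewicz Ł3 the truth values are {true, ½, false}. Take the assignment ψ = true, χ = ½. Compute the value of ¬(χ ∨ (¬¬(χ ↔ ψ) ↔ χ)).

false

χ ↔ ψ = ½ ↔ true = ½  [1 − |½−1|]
¬(χ ↔ ψ) = ¬½ = ½
¬¬(χ ↔ ψ) = ¬½ = ½
¬¬(χ ↔ ψ) ↔ χ = ½ ↔ ½ = true
χ ∨ (¬¬(χ ↔ ψ) ↔ χ) = ½ ∨ true = true
¬(χ ∨ (¬¬(χ ↔ ψ) ↔ χ)) = ¬true = false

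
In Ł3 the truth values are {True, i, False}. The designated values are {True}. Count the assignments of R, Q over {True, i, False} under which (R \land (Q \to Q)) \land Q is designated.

1

Designated under: (R=True, Q=True).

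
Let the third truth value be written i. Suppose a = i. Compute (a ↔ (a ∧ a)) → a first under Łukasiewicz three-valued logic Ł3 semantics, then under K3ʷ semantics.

In Łukasiewicz three-valued logic Ł3: a ∧ a = i ∧ i = i
a ↔ (a ∧ a) = i ↔ i = T  [1 − |½−½|]
(a ↔ (a ∧ a)) → a = T → i = i
In K3ʷ: a ∧ a = i ∧ i = i
a ↔ (a ∧ a) = i ↔ i = i
(a ↔ (a ∧ a)) → a = i → i = i

i; i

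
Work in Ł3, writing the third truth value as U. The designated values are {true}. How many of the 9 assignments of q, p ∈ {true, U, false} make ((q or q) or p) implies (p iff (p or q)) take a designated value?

Of the 9 assignments, 7 give a value in {true}.

7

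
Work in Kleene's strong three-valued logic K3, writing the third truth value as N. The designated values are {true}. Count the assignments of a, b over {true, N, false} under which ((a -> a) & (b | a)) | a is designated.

4

Designated under: (a=true, b=true); (a=true, b=N); (a=true, b=false); (a=false, b=true).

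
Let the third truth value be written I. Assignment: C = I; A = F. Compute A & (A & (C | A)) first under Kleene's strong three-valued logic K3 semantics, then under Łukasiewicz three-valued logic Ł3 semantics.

In Kleene's strong three-valued logic K3: C | A = I | F = I
A & (C | A) = F & I = F
A & (A & (C | A)) = F & F = F
In Łukasiewicz three-valued logic Ł3: C | A = I | F = I
A & (C | A) = F & I = F
A & (A & (C | A)) = F & F = F

F; F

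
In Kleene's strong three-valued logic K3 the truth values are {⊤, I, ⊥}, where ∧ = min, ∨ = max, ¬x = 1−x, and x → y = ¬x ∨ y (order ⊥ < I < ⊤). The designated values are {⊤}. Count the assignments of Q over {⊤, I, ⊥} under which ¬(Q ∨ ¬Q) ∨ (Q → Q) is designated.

2

Q=⊤: ⊤ ✓
Q=I: I ·
Q=⊥: ⊤ ✓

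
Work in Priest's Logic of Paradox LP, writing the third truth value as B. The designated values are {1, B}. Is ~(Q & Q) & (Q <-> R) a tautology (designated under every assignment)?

Countermodel: Q=1, R=1 gives 0, which is not designated.

No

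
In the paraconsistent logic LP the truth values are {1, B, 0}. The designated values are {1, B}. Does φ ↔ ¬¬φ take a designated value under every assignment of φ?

Every assignment of φ over {1, B, 0} gives a value in {1, B}.
In particular, with φ=B: φ ↔ ¬¬φ = B.

Yes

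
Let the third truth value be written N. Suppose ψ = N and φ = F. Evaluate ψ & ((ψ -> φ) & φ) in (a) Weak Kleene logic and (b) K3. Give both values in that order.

N; F

In Weak Kleene logic: ψ -> φ = N -> F = N  [any arg is the third value ⇒ result is the third value]
(ψ -> φ) & φ = N & F = N
ψ & ((ψ -> φ) & φ) = N & N = N
In K3: ψ -> φ = N -> F = N  [~N | F]
(ψ -> φ) & φ = N & F = F
ψ & ((ψ -> φ) & φ) = N & F = F
They differ because Weak Kleene logic and K3 treat N differently under the binary connectives.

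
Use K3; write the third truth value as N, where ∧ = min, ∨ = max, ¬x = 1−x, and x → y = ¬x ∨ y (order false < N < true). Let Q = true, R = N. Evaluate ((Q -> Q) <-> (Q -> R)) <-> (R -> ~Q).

N

Q -> Q = true -> true = true
Q -> R = true -> N = N  [~true | N]
(Q -> Q) <-> (Q -> R) = true <-> N = N
~Q = ~true = false
R -> ~Q = N -> false = N
((Q -> Q) <-> (Q -> R)) <-> (R -> ~Q) = N <-> N = N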